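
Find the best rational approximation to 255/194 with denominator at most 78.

46/35

Expand x = 255/194 as a continued fraction with the Euclidean algorithm:
  255 = 1*194 + 61, so a_0 = 1.
  194 = 3*61 + 11, so a_1 = 3.
  61 = 5*11 + 6, so a_2 = 5.
  11 = 1*6 + 5, so a_3 = 1.
  6 = 1*5 + 1, so a_4 = 1.
  5 = 5*1 + 0, so a_5 = 5.
so x = [1; 3, 5, 1, 1, 5].
Convergents (p_i = a_i*p_{i-1} + p_{i-2}, q_i = a_i*q_{i-1} + q_{i-2} with p_{-2}=0, p_{-1}=1, q_{-2}=1, q_{-1}=0), until the denominator exceeds 78:
  i=0: a_0=1, p_0 = 1*1 + 0 = 1, q_0 = 1*0 + 1 = 1.
  i=1: a_1=3, p_1 = 3*1 + 1 = 4, q_1 = 3*1 + 0 = 3.
  i=2: a_2=5, p_2 = 5*4 + 1 = 21, q_2 = 5*3 + 1 = 16.
  i=3: a_3=1, p_3 = 1*21 + 4 = 25, q_3 = 1*16 + 3 = 19.
  i=4: a_4=1, p_4 = 1*25 + 21 = 46, q_4 = 1*19 + 16 = 35.
  i=5: a_5=5, p_5 = 5*46 + 25 = 255, q_5 = 5*35 + 19 = 194.
q_5 = 194 > 78, so the last convergent with denominator <= 78 is p_4/q_4 = 46/35.
The closest fraction with denominator <= 78 is either p_4/q_4 or the intermediate fraction (k*p_4 + p_3)/(k*q_4 + q_3) with the largest k >= 1 whose denominator stays <= 78; these approach x as k grows, and every other convergent or intermediate fraction in range is farther away.
Largest k: floor((78 - q_3)/q_4) = floor((78 - 19)/35) = 1.
That gives (1*46 + 25)/(1*35 + 19) = 71/54.
Compare the errors: |x - 46/35| = |255*35 - 46*194|/(194*35) = 1/6790, and |x - 71/54| = |255*54 - 71*194|/(194*54) = 4/10476.
Cross-multiplying, 1*10476 = 10476 < 27160 = 4*6790, so 1/6790 is smaller: the convergent 46/35 is closer to x than 71/54.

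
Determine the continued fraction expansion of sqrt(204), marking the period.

Write x_i = (sqrt(204) + m_i)/d_i with (m_0, d_0) = (0, 1). a_0 = floor(sqrt(204)) = 14, since 14^2 = 196 <= 204 < 225 = 15^2.
Iterate m_{i+1} = d_i*a_i - m_i, d_{i+1} = (204 - m_{i+1}^2)/d_i, a_{i+1} = floor((a_0 + m_{i+1})/d_{i+1}):
  m_1 = 1*14 - 0 = 14, d_1 = (204 - 14^2)/1 = 8/1 = 8, a_1 = floor((14 + 14)/8) = 3.
  m_2 = 8*3 - 14 = 10, d_2 = (204 - 10^2)/8 = 104/8 = 13, a_2 = floor((14 + 10)/13) = 1.
  m_3 = 13*1 - 10 = 3, d_3 = (204 - 3^2)/13 = 195/13 = 15, a_3 = floor((14 + 3)/15) = 1.
  m_4 = 15*1 - 3 = 12, d_4 = (204 - 12^2)/15 = 60/15 = 4, a_4 = floor((14 + 12)/4) = 6.
  m_5 = 4*6 - 12 = 12, d_5 = (204 - 12^2)/4 = 60/4 = 15, a_5 = floor((14 + 12)/15) = 1.
  m_6 = 15*1 - 12 = 3, d_6 = (204 - 3^2)/15 = 195/15 = 13, a_6 = floor((14 + 3)/13) = 1.
  m_7 = 13*1 - 3 = 10, d_7 = (204 - 10^2)/13 = 104/13 = 8, a_7 = floor((14 + 10)/8) = 3.
  m_8 = 8*3 - 10 = 14, d_8 = (204 - 14^2)/8 = 8/8 = 1, a_8 = floor((14 + 14)/1) = 28.
  m_9 = 1*28 - 14 = 14, d_9 = (204 - 14^2)/1 = 8/1 = 8: (m_9, d_9) = (m_1, d_1) = (14, 8), so from here the quotients repeat a_1, ..., a_8; the period length is 8.
Hence the expansion of sqrt(204) is a_0 = 14 followed by the repeating block 3, 1, 1, 6, 1, 1, 3, 28 (period 8).

[14; (3, 1, 1, 6, 1, 1, 3, 28)]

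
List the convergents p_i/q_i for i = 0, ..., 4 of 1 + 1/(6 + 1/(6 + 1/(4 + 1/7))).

1/1, 7/6, 43/37, 179/154, 1296/1115

Using the convergent recurrence p_i = a_i*p_{i-1} + p_{i-2}, q_i = a_i*q_{i-1} + q_{i-2} with p_{-2}=0, p_{-1}=1, q_{-2}=1, q_{-1}=0:
  i=0: a_0=1, p_0 = 1*1 + 0 = 1, q_0 = 1*0 + 1 = 1.
  i=1: a_1=6, p_1 = 6*1 + 1 = 7, q_1 = 6*1 + 0 = 6.
  i=2: a_2=6, p_2 = 6*7 + 1 = 43, q_2 = 6*6 + 1 = 37.
  i=3: a_3=4, p_3 = 4*43 + 7 = 179, q_3 = 4*37 + 6 = 154.
  i=4: a_4=7, p_4 = 7*179 + 43 = 1296, q_4 = 7*154 + 37 = 1115.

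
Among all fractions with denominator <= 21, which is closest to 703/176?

4/1

Expand x = 703/176 as a continued fraction with the Euclidean algorithm:
  703 = 3*176 + 175, so a_0 = 3.
  176 = 1*175 + 1, so a_1 = 1.
  175 = 175*1 + 0, so a_2 = 175.
so x = [3; 1, 175].
Convergents (p_i = a_i*p_{i-1} + p_{i-2}, q_i = a_i*q_{i-1} + q_{i-2} with p_{-2}=0, p_{-1}=1, q_{-2}=1, q_{-1}=0), until the denominator exceeds 21:
  i=0: a_0=3, p_0 = 3*1 + 0 = 3, q_0 = 3*0 + 1 = 1.
  i=1: a_1=1, p_1 = 1*3 + 1 = 4, q_1 = 1*1 + 0 = 1.
  i=2: a_2=175, p_2 = 175*4 + 3 = 703, q_2 = 175*1 + 1 = 176.
q_2 = 176 > 21, so the last convergent with denominator <= 21 is p_1/q_1 = 4/1.
The closest fraction with denominator <= 21 is either p_1/q_1 or the intermediate fraction (k*p_1 + p_0)/(k*q_1 + q_0) with the largest k >= 1 whose denominator stays <= 21; these approach x as k grows, and every other convergent or intermediate fraction in range is farther away.
Largest k: floor((21 - q_0)/q_1) = floor((21 - 1)/1) = 20.
That gives (20*4 + 3)/(20*1 + 1) = 83/21.
Compare the errors: |x - 4/1| = |703*1 - 4*176|/(176*1) = 1/176, and |x - 83/21| = |703*21 - 83*176|/(176*21) = 155/3696.
Cross-multiplying, 1*3696 = 3696 < 27280 = 155*176, so 1/176 is smaller: the convergent 4/1 is closer to x than 83/21.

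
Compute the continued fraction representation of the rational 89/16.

Run the Euclidean algorithm on 89 and 16; the successive quotients are the partial quotients a_0, a_1, ... (each step inverts the fractional part left over by the previous one):
  89 = 5*16 + 9, so a_0 = 5.
  16 = 1*9 + 7, so a_1 = 1.
  9 = 1*7 + 2, so a_2 = 1.
  7 = 3*2 + 1, so a_3 = 3.
  2 = 2*1 + 0, so a_4 = 2.
The remainder reaches 0 after 5 divisions, so the expansion has 5 partial quotients, read off in order.

[5; 1, 1, 3, 2]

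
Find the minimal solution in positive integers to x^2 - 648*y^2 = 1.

(x, y) = (19601, 770)

First expand sqrt(648) as a continued fraction. With x_i = (sqrt(648) + m_i)/d_i and (m_0, d_0) = (0, 1): a_0 = floor(sqrt(648)) = 25, since 25^2 = 625 <= 648 < 676 = 26^2.
Iterate m_{i+1} = d_i*a_i - m_i, d_{i+1} = (648 - m_{i+1}^2)/d_i, a_{i+1} = floor((a_0 + m_{i+1})/d_{i+1}):
  m_1 = 1*25 - 0 = 25, d_1 = (648 - 25^2)/1 = 23/1 = 23, a_1 = floor((25 + 25)/23) = 2.
  m_2 = 23*2 - 25 = 21, d_2 = (648 - 21^2)/23 = 207/23 = 9, a_2 = floor((25 + 21)/9) = 5.
  m_3 = 9*5 - 21 = 24, d_3 = (648 - 24^2)/9 = 72/9 = 8, a_3 = floor((25 + 24)/8) = 6.
  m_4 = 8*6 - 24 = 24, d_4 = (648 - 24^2)/8 = 72/8 = 9, a_4 = floor((25 + 24)/9) = 5.
  m_5 = 9*5 - 24 = 21, d_5 = (648 - 21^2)/9 = 207/9 = 23, a_5 = floor((25 + 21)/23) = 2.
  m_6 = 23*2 - 21 = 25, d_6 = (648 - 25^2)/23 = 23/23 = 1, a_6 = floor((25 + 25)/1) = 50.
  m_7 = 1*50 - 25 = 25, d_7 = (648 - 25^2)/1 = 23/1 = 23: (m_7, d_7) = (m_1, d_1) = (25, 23), so from here the quotients repeat a_1, ..., a_6; the period length is 6.
So sqrt(648) = [25; (2, 5, 6, 5, 2, 50)] with period length k = 6.
k is even, so the fundamental solution of x^2 - 648y^2 = 1 is (p_{k-1}, q_{k-1}) = (p_5, q_5); compute convergents through index 5.
Convergents (p_i = a_i*p_{i-1} + p_{i-2}, q_i = a_i*q_{i-1} + q_{i-2} with p_{-2}=0, p_{-1}=1, q_{-2}=1, q_{-1}=0):
  i=0: a_0=25, p_0 = 25*1 + 0 = 25, q_0 = 25*0 + 1 = 1.
  i=1: a_1=2, p_1 = 2*25 + 1 = 51, q_1 = 2*1 + 0 = 2.
  i=2: a_2=5, p_2 = 5*51 + 25 = 280, q_2 = 5*2 + 1 = 11.
  i=3: a_3=6, p_3 = 6*280 + 51 = 1731, q_3 = 6*11 + 2 = 68.
  i=4: a_4=5, p_4 = 5*1731 + 280 = 8935, q_4 = 5*68 + 11 = 351.
  i=5: a_5=2, p_5 = 2*8935 + 1731 = 19601, q_5 = 2*351 + 68 = 770.
Check: 19601^2 - 648*770^2 = 384199201 - 384199200 = 1, so (x, y) = (19601, 770) solves the equation, and by the theorem it is the least positive solution.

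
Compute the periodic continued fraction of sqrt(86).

Write x_i = (sqrt(86) + m_i)/d_i with (m_0, d_0) = (0, 1). a_0 = floor(sqrt(86)) = 9, since 9^2 = 81 <= 86 < 100 = 10^2.
Iterate m_{i+1} = d_i*a_i - m_i, d_{i+1} = (86 - m_{i+1}^2)/d_i, a_{i+1} = floor((a_0 + m_{i+1})/d_{i+1}):
  m_1 = 1*9 - 0 = 9, d_1 = (86 - 9^2)/1 = 5/1 = 5, a_1 = floor((9 + 9)/5) = 3.
  m_2 = 5*3 - 9 = 6, d_2 = (86 - 6^2)/5 = 50/5 = 10, a_2 = floor((9 + 6)/10) = 1.
  m_3 = 10*1 - 6 = 4, d_3 = (86 - 4^2)/10 = 70/10 = 7, a_3 = floor((9 + 4)/7) = 1.
  m_4 = 7*1 - 4 = 3, d_4 = (86 - 3^2)/7 = 77/7 = 11, a_4 = floor((9 + 3)/11) = 1.
  m_5 = 11*1 - 3 = 8, d_5 = (86 - 8^2)/11 = 22/11 = 2, a_5 = floor((9 + 8)/2) = 8.
  m_6 = 2*8 - 8 = 8, d_6 = (86 - 8^2)/2 = 22/2 = 11, a_6 = floor((9 + 8)/11) = 1.
  m_7 = 11*1 - 8 = 3, d_7 = (86 - 3^2)/11 = 77/11 = 7, a_7 = floor((9 + 3)/7) = 1.
  m_8 = 7*1 - 3 = 4, d_8 = (86 - 4^2)/7 = 70/7 = 10, a_8 = floor((9 + 4)/10) = 1.
  m_9 = 10*1 - 4 = 6, d_9 = (86 - 6^2)/10 = 50/10 = 5, a_9 = floor((9 + 6)/5) = 3.
  m_10 = 5*3 - 6 = 9, d_10 = (86 - 9^2)/5 = 5/5 = 1, a_10 = floor((9 + 9)/1) = 18.
  m_11 = 1*18 - 9 = 9, d_11 = (86 - 9^2)/1 = 5/1 = 5: (m_11, d_11) = (m_1, d_1) = (9, 5), so from here the quotients repeat a_1, ..., a_10; the period length is 10.
Hence the expansion of sqrt(86) is a_0 = 9 followed by the repeating block 3, 1, 1, 1, 8, 1, 1, 1, 3, 18 (period 10).

[9; (3, 1, 1, 1, 8, 1, 1, 1, 3, 18)]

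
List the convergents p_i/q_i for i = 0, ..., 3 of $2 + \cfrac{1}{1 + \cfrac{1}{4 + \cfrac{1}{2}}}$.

Using the convergent recurrence p_i = a_i*p_{i-1} + p_{i-2}, q_i = a_i*q_{i-1} + q_{i-2} with p_{-2}=0, p_{-1}=1, q_{-2}=1, q_{-1}=0:
  i=0: a_0=2, p_0 = 2*1 + 0 = 2, q_0 = 2*0 + 1 = 1.
  i=1: a_1=1, p_1 = 1*2 + 1 = 3, q_1 = 1*1 + 0 = 1.
  i=2: a_2=4, p_2 = 4*3 + 2 = 14, q_2 = 4*1 + 1 = 5.
  i=3: a_3=2, p_3 = 2*14 + 3 = 31, q_3 = 2*5 + 1 = 11.

2/1, 3/1, 14/5, 31/11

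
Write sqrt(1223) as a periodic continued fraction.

[34; (1, 33, 1, 68)]

Write x_i = (sqrt(1223) + m_i)/d_i with (m_0, d_0) = (0, 1). a_0 = floor(sqrt(1223)) = 34, since 34^2 = 1156 <= 1223 < 1225 = 35^2.
Iterate m_{i+1} = d_i*a_i - m_i, d_{i+1} = (1223 - m_{i+1}^2)/d_i, a_{i+1} = floor((a_0 + m_{i+1})/d_{i+1}):
  m_1 = 1*34 - 0 = 34, d_1 = (1223 - 34^2)/1 = 67/1 = 67, a_1 = floor((34 + 34)/67) = 1.
  m_2 = 67*1 - 34 = 33, d_2 = (1223 - 33^2)/67 = 134/67 = 2, a_2 = floor((34 + 33)/2) = 33.
  m_3 = 2*33 - 33 = 33, d_3 = (1223 - 33^2)/2 = 134/2 = 67, a_3 = floor((34 + 33)/67) = 1.
  m_4 = 67*1 - 33 = 34, d_4 = (1223 - 34^2)/67 = 67/67 = 1, a_4 = floor((34 + 34)/1) = 68.
  m_5 = 1*68 - 34 = 34, d_5 = (1223 - 34^2)/1 = 67/1 = 67: (m_5, d_5) = (m_1, d_1) = (34, 67), so from here the quotients repeat a_1, ..., a_4; the period length is 4.
Hence the expansion of sqrt(1223) is a_0 = 34 followed by the repeating block 1, 33, 1, 68 (period 4).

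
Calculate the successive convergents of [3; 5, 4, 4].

Using the convergent recurrence p_i = a_i*p_{i-1} + p_{i-2}, q_i = a_i*q_{i-1} + q_{i-2} with p_{-2}=0, p_{-1}=1, q_{-2}=1, q_{-1}=0:
  i=0: a_0=3, p_0 = 3*1 + 0 = 3, q_0 = 3*0 + 1 = 1.
  i=1: a_1=5, p_1 = 5*3 + 1 = 16, q_1 = 5*1 + 0 = 5.
  i=2: a_2=4, p_2 = 4*16 + 3 = 67, q_2 = 4*5 + 1 = 21.
  i=3: a_3=4, p_3 = 4*67 + 16 = 284, q_3 = 4*21 + 5 = 89.

3/1, 16/5, 67/21, 284/89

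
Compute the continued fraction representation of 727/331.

[2; 5, 10, 1, 5]

Run the Euclidean algorithm on 727 and 331; the successive quotients are the partial quotients a_0, a_1, ... (each step inverts the fractional part left over by the previous one):
  727 = 2*331 + 65, so a_0 = 2.
  331 = 5*65 + 6, so a_1 = 5.
  65 = 10*6 + 5, so a_2 = 10.
  6 = 1*5 + 1, so a_3 = 1.
  5 = 5*1 + 0, so a_4 = 5.
The remainder reaches 0 after 5 divisions, so the expansion has 5 partial quotients, read off in order.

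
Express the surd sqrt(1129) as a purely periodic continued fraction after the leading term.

[33; (1, 1, 1, 1, 66)]

Write x_i = (sqrt(1129) + m_i)/d_i with (m_0, d_0) = (0, 1). a_0 = floor(sqrt(1129)) = 33, since 33^2 = 1089 <= 1129 < 1156 = 34^2.
Iterate m_{i+1} = d_i*a_i - m_i, d_{i+1} = (1129 - m_{i+1}^2)/d_i, a_{i+1} = floor((a_0 + m_{i+1})/d_{i+1}):
  m_1 = 1*33 - 0 = 33, d_1 = (1129 - 33^2)/1 = 40/1 = 40, a_1 = floor((33 + 33)/40) = 1.
  m_2 = 40*1 - 33 = 7, d_2 = (1129 - 7^2)/40 = 1080/40 = 27, a_2 = floor((33 + 7)/27) = 1.
  m_3 = 27*1 - 7 = 20, d_3 = (1129 - 20^2)/27 = 729/27 = 27, a_3 = floor((33 + 20)/27) = 1.
  m_4 = 27*1 - 20 = 7, d_4 = (1129 - 7^2)/27 = 1080/27 = 40, a_4 = floor((33 + 7)/40) = 1.
  m_5 = 40*1 - 7 = 33, d_5 = (1129 - 33^2)/40 = 40/40 = 1, a_5 = floor((33 + 33)/1) = 66.
  m_6 = 1*66 - 33 = 33, d_6 = (1129 - 33^2)/1 = 40/1 = 40: (m_6, d_6) = (m_1, d_1) = (33, 40), so from here the quotients repeat a_1, ..., a_5; the period length is 5.
Hence the expansion of sqrt(1129) is a_0 = 33 followed by the repeating block 1, 1, 1, 1, 66 (period 5).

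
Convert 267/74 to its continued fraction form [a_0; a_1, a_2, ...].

[3; 1, 1, 1, 1, 4, 3]

Run the Euclidean algorithm on 267 and 74; the successive quotients are the partial quotients a_0, a_1, ... (each step inverts the fractional part left over by the previous one):
  267 = 3*74 + 45, so a_0 = 3.
  74 = 1*45 + 29, so a_1 = 1.
  45 = 1*29 + 16, so a_2 = 1.
  29 = 1*16 + 13, so a_3 = 1.
  16 = 1*13 + 3, so a_4 = 1.
  13 = 4*3 + 1, so a_5 = 4.
  3 = 3*1 + 0, so a_6 = 3.
The remainder reaches 0 after 7 divisions, so the expansion has 7 partial quotients, read off in order.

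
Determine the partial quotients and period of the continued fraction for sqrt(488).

[22; (11, 44)]

Write x_i = (sqrt(488) + m_i)/d_i with (m_0, d_0) = (0, 1). a_0 = floor(sqrt(488)) = 22, since 22^2 = 484 <= 488 < 529 = 23^2.
Iterate m_{i+1} = d_i*a_i - m_i, d_{i+1} = (488 - m_{i+1}^2)/d_i, a_{i+1} = floor((a_0 + m_{i+1})/d_{i+1}):
  m_1 = 1*22 - 0 = 22, d_1 = (488 - 22^2)/1 = 4/1 = 4, a_1 = floor((22 + 22)/4) = 11.
  m_2 = 4*11 - 22 = 22, d_2 = (488 - 22^2)/4 = 4/4 = 1, a_2 = floor((22 + 22)/1) = 44.
  m_3 = 1*44 - 22 = 22, d_3 = (488 - 22^2)/1 = 4/1 = 4: (m_3, d_3) = (m_1, d_1) = (22, 4), so from here the quotients repeat a_1, a_2; the period length is 2.
Hence the expansion of sqrt(488) is a_0 = 22 followed by the repeating block 11, 44 (period 2).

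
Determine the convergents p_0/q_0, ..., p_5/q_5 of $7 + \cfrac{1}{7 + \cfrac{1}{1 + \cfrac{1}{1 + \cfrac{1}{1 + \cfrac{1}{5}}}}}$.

Using the convergent recurrence p_i = a_i*p_{i-1} + p_{i-2}, q_i = a_i*q_{i-1} + q_{i-2} with p_{-2}=0, p_{-1}=1, q_{-2}=1, q_{-1}=0:
  i=0: a_0=7, p_0 = 7*1 + 0 = 7, q_0 = 7*0 + 1 = 1.
  i=1: a_1=7, p_1 = 7*7 + 1 = 50, q_1 = 7*1 + 0 = 7.
  i=2: a_2=1, p_2 = 1*50 + 7 = 57, q_2 = 1*7 + 1 = 8.
  i=3: a_3=1, p_3 = 1*57 + 50 = 107, q_3 = 1*8 + 7 = 15.
  i=4: a_4=1, p_4 = 1*107 + 57 = 164, q_4 = 1*15 + 8 = 23.
  i=5: a_5=5, p_5 = 5*164 + 107 = 927, q_5 = 5*23 + 15 = 130.

7/1, 50/7, 57/8, 107/15, 164/23, 927/130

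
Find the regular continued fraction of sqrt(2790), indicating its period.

Write x_i = (sqrt(2790) + m_i)/d_i with (m_0, d_0) = (0, 1). a_0 = floor(sqrt(2790)) = 52, since 52^2 = 2704 <= 2790 < 2809 = 53^2.
Iterate m_{i+1} = d_i*a_i - m_i, d_{i+1} = (2790 - m_{i+1}^2)/d_i, a_{i+1} = floor((a_0 + m_{i+1})/d_{i+1}):
  m_1 = 1*52 - 0 = 52, d_1 = (2790 - 52^2)/1 = 86/1 = 86, a_1 = floor((52 + 52)/86) = 1.
  m_2 = 86*1 - 52 = 34, d_2 = (2790 - 34^2)/86 = 1634/86 = 19, a_2 = floor((52 + 34)/19) = 4.
  m_3 = 19*4 - 34 = 42, d_3 = (2790 - 42^2)/19 = 1026/19 = 54, a_3 = floor((52 + 42)/54) = 1.
  m_4 = 54*1 - 42 = 12, d_4 = (2790 - 12^2)/54 = 2646/54 = 49, a_4 = floor((52 + 12)/49) = 1.
  m_5 = 49*1 - 12 = 37, d_5 = (2790 - 37^2)/49 = 1421/49 = 29, a_5 = floor((52 + 37)/29) = 3.
  m_6 = 29*3 - 37 = 50, d_6 = (2790 - 50^2)/29 = 290/29 = 10, a_6 = floor((52 + 50)/10) = 10.
  m_7 = 10*10 - 50 = 50, d_7 = (2790 - 50^2)/10 = 290/10 = 29, a_7 = floor((52 + 50)/29) = 3.
  m_8 = 29*3 - 50 = 37, d_8 = (2790 - 37^2)/29 = 1421/29 = 49, a_8 = floor((52 + 37)/49) = 1.
  m_9 = 49*1 - 37 = 12, d_9 = (2790 - 12^2)/49 = 2646/49 = 54, a_9 = floor((52 + 12)/54) = 1.
  m_10 = 54*1 - 12 = 42, d_10 = (2790 - 42^2)/54 = 1026/54 = 19, a_10 = floor((52 + 42)/19) = 4.
  m_11 = 19*4 - 42 = 34, d_11 = (2790 - 34^2)/19 = 1634/19 = 86, a_11 = floor((52 + 34)/86) = 1.
  m_12 = 86*1 - 34 = 52, d_12 = (2790 - 52^2)/86 = 86/86 = 1, a_12 = floor((52 + 52)/1) = 104.
  m_13 = 1*104 - 52 = 52, d_13 = (2790 - 52^2)/1 = 86/1 = 86: (m_13, d_13) = (m_1, d_1) = (52, 86), so from here the quotients repeat a_1, ..., a_12; the period length is 12.
Hence the expansion of sqrt(2790) is a_0 = 52 followed by the repeating block 1, 4, 1, 1, 3, 10, 3, 1, 1, 4, 1, 104 (period 12).

[52; (1, 4, 1, 1, 3, 10, 3, 1, 1, 4, 1, 104)]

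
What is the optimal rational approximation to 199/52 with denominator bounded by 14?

23/6

Expand x = 199/52 as a continued fraction with the Euclidean algorithm:
  199 = 3*52 + 43, so a_0 = 3.
  52 = 1*43 + 9, so a_1 = 1.
  43 = 4*9 + 7, so a_2 = 4.
  9 = 1*7 + 2, so a_3 = 1.
  7 = 3*2 + 1, so a_4 = 3.
  2 = 2*1 + 0, so a_5 = 2.
so x = [3; 1, 4, 1, 3, 2].
Convergents (p_i = a_i*p_{i-1} + p_{i-2}, q_i = a_i*q_{i-1} + q_{i-2} with p_{-2}=0, p_{-1}=1, q_{-2}=1, q_{-1}=0), until the denominator exceeds 14:
  i=0: a_0=3, p_0 = 3*1 + 0 = 3, q_0 = 3*0 + 1 = 1.
  i=1: a_1=1, p_1 = 1*3 + 1 = 4, q_1 = 1*1 + 0 = 1.
  i=2: a_2=4, p_2 = 4*4 + 3 = 19, q_2 = 4*1 + 1 = 5.
  i=3: a_3=1, p_3 = 1*19 + 4 = 23, q_3 = 1*5 + 1 = 6.
  i=4: a_4=3, p_4 = 3*23 + 19 = 88, q_4 = 3*6 + 5 = 23.
q_4 = 23 > 14, so the last convergent with denominator <= 14 is p_3/q_3 = 23/6.
The closest fraction with denominator <= 14 is either p_3/q_3 or the intermediate fraction (k*p_3 + p_2)/(k*q_3 + q_2) with the largest k >= 1 whose denominator stays <= 14; these approach x as k grows, and every other convergent or intermediate fraction in range is farther away.
Largest k: floor((14 - q_2)/q_3) = floor((14 - 5)/6) = 1.
That gives (1*23 + 19)/(1*6 + 5) = 42/11.
Compare the errors: |x - 23/6| = |199*6 - 23*52|/(52*6) = 2/312, and |x - 42/11| = |199*11 - 42*52|/(52*11) = 5/572.
Cross-multiplying, 2*572 = 1144 < 1560 = 5*312, so 2/312 is smaller: the convergent 23/6 is closer to x than 42/11.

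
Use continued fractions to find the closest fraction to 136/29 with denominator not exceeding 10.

47/10

Expand x = 136/29 as a continued fraction with the Euclidean algorithm:
  136 = 4*29 + 20, so a_0 = 4.
  29 = 1*20 + 9, so a_1 = 1.
  20 = 2*9 + 2, so a_2 = 2.
  9 = 4*2 + 1, so a_3 = 4.
  2 = 2*1 + 0, so a_4 = 2.
so x = [4; 1, 2, 4, 2].
Convergents (p_i = a_i*p_{i-1} + p_{i-2}, q_i = a_i*q_{i-1} + q_{i-2} with p_{-2}=0, p_{-1}=1, q_{-2}=1, q_{-1}=0), until the denominator exceeds 10:
  i=0: a_0=4, p_0 = 4*1 + 0 = 4, q_0 = 4*0 + 1 = 1.
  i=1: a_1=1, p_1 = 1*4 + 1 = 5, q_1 = 1*1 + 0 = 1.
  i=2: a_2=2, p_2 = 2*5 + 4 = 14, q_2 = 2*1 + 1 = 3.
  i=3: a_3=4, p_3 = 4*14 + 5 = 61, q_3 = 4*3 + 1 = 13.
q_3 = 13 > 10, so the last convergent with denominator <= 10 is p_2/q_2 = 14/3.
The closest fraction with denominator <= 10 is either p_2/q_2 or the intermediate fraction (k*p_2 + p_1)/(k*q_2 + q_1) with the largest k >= 1 whose denominator stays <= 10; these approach x as k grows, and every other convergent or intermediate fraction in range is farther away.
Largest k: floor((10 - q_1)/q_2) = floor((10 - 1)/3) = 3.
That gives (3*14 + 5)/(3*3 + 1) = 47/10.
Compare the errors: |x - 14/3| = |136*3 - 14*29|/(29*3) = 2/87, and |x - 47/10| = |136*10 - 47*29|/(29*10) = 3/290.
Cross-multiplying, 3*87 = 261 < 580 = 2*290, so 3/290 is smaller: the intermediate fraction 47/10 is closer to x than 14/3.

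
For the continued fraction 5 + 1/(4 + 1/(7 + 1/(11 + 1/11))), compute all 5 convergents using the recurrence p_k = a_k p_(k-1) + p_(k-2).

5/1, 21/4, 152/29, 1693/323, 18775/3582

Using the convergent recurrence p_i = a_i*p_{i-1} + p_{i-2}, q_i = a_i*q_{i-1} + q_{i-2} with p_{-2}=0, p_{-1}=1, q_{-2}=1, q_{-1}=0:
  i=0: a_0=5, p_0 = 5*1 + 0 = 5, q_0 = 5*0 + 1 = 1.
  i=1: a_1=4, p_1 = 4*5 + 1 = 21, q_1 = 4*1 + 0 = 4.
  i=2: a_2=7, p_2 = 7*21 + 5 = 152, q_2 = 7*4 + 1 = 29.
  i=3: a_3=11, p_3 = 11*152 + 21 = 1693, q_3 = 11*29 + 4 = 323.
  i=4: a_4=11, p_4 = 11*1693 + 152 = 18775, q_4 = 11*323 + 29 = 3582.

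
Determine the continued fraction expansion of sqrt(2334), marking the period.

Write x_i = (sqrt(2334) + m_i)/d_i with (m_0, d_0) = (0, 1). a_0 = floor(sqrt(2334)) = 48, since 48^2 = 2304 <= 2334 < 2401 = 49^2.
Iterate m_{i+1} = d_i*a_i - m_i, d_{i+1} = (2334 - m_{i+1}^2)/d_i, a_{i+1} = floor((a_0 + m_{i+1})/d_{i+1}):
  m_1 = 1*48 - 0 = 48, d_1 = (2334 - 48^2)/1 = 30/1 = 30, a_1 = floor((48 + 48)/30) = 3.
  m_2 = 30*3 - 48 = 42, d_2 = (2334 - 42^2)/30 = 570/30 = 19, a_2 = floor((48 + 42)/19) = 4.
  m_3 = 19*4 - 42 = 34, d_3 = (2334 - 34^2)/19 = 1178/19 = 62, a_3 = floor((48 + 34)/62) = 1.
  m_4 = 62*1 - 34 = 28, d_4 = (2334 - 28^2)/62 = 1550/62 = 25, a_4 = floor((48 + 28)/25) = 3.
  m_5 = 25*3 - 28 = 47, d_5 = (2334 - 47^2)/25 = 125/25 = 5, a_5 = floor((48 + 47)/5) = 19.
  m_6 = 5*19 - 47 = 48, d_6 = (2334 - 48^2)/5 = 30/5 = 6, a_6 = floor((48 + 48)/6) = 16.
  m_7 = 6*16 - 48 = 48, d_7 = (2334 - 48^2)/6 = 30/6 = 5, a_7 = floor((48 + 48)/5) = 19.
  m_8 = 5*19 - 48 = 47, d_8 = (2334 - 47^2)/5 = 125/5 = 25, a_8 = floor((48 + 47)/25) = 3.
  m_9 = 25*3 - 47 = 28, d_9 = (2334 - 28^2)/25 = 1550/25 = 62, a_9 = floor((48 + 28)/62) = 1.
  m_10 = 62*1 - 28 = 34, d_10 = (2334 - 34^2)/62 = 1178/62 = 19, a_10 = floor((48 + 34)/19) = 4.
  m_11 = 19*4 - 34 = 42, d_11 = (2334 - 42^2)/19 = 570/19 = 30, a_11 = floor((48 + 42)/30) = 3.
  m_12 = 30*3 - 42 = 48, d_12 = (2334 - 48^2)/30 = 30/30 = 1, a_12 = floor((48 + 48)/1) = 96.
  m_13 = 1*96 - 48 = 48, d_13 = (2334 - 48^2)/1 = 30/1 = 30: (m_13, d_13) = (m_1, d_1) = (48, 30), so from here the quotients repeat a_1, ..., a_12; the period length is 12.
Hence the expansion of sqrt(2334) is a_0 = 48 followed by the repeating block 3, 4, 1, 3, 19, 16, 19, 3, 1, 4, 3, 96 (period 12).

[48; (3, 4, 1, 3, 19, 16, 19, 3, 1, 4, 3, 96)]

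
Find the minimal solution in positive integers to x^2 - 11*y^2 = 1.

First expand sqrt(11) as a continued fraction. With x_i = (sqrt(11) + m_i)/d_i and (m_0, d_0) = (0, 1): a_0 = floor(sqrt(11)) = 3, since 3^2 = 9 <= 11 < 16 = 4^2.
Iterate m_{i+1} = d_i*a_i - m_i, d_{i+1} = (11 - m_{i+1}^2)/d_i, a_{i+1} = floor((a_0 + m_{i+1})/d_{i+1}):
  m_1 = 1*3 - 0 = 3, d_1 = (11 - 3^2)/1 = 2/1 = 2, a_1 = floor((3 + 3)/2) = 3.
  m_2 = 2*3 - 3 = 3, d_2 = (11 - 3^2)/2 = 2/2 = 1, a_2 = floor((3 + 3)/1) = 6.
  m_3 = 1*6 - 3 = 3, d_3 = (11 - 3^2)/1 = 2/1 = 2: (m_3, d_3) = (m_1, d_1) = (3, 2), so from here the quotients repeat a_1, a_2; the period length is 2.
So sqrt(11) = [3; (3, 6)] with period length k = 2.
k is even, so the fundamental solution of x^2 - 11y^2 = 1 is (p_{k-1}, q_{k-1}) = (p_1, q_1); compute convergents through index 1.
Convergents (p_i = a_i*p_{i-1} + p_{i-2}, q_i = a_i*q_{i-1} + q_{i-2} with p_{-2}=0, p_{-1}=1, q_{-2}=1, q_{-1}=0):
  i=0: a_0=3, p_0 = 3*1 + 0 = 3, q_0 = 3*0 + 1 = 1.
  i=1: a_1=3, p_1 = 3*3 + 1 = 10, q_1 = 3*1 + 0 = 3.
Check: 10^2 - 11*3^2 = 100 - 99 = 1, so (x, y) = (10, 3) solves the equation, and by the theorem it is the least positive solution.

(x, y) = (10, 3)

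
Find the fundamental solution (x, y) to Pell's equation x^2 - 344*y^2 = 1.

First expand sqrt(344) as a continued fraction. With x_i = (sqrt(344) + m_i)/d_i and (m_0, d_0) = (0, 1): a_0 = floor(sqrt(344)) = 18, since 18^2 = 324 <= 344 < 361 = 19^2.
Iterate m_{i+1} = d_i*a_i - m_i, d_{i+1} = (344 - m_{i+1}^2)/d_i, a_{i+1} = floor((a_0 + m_{i+1})/d_{i+1}):
  m_1 = 1*18 - 0 = 18, d_1 = (344 - 18^2)/1 = 20/1 = 20, a_1 = floor((18 + 18)/20) = 1.
  m_2 = 20*1 - 18 = 2, d_2 = (344 - 2^2)/20 = 340/20 = 17, a_2 = floor((18 + 2)/17) = 1.
  m_3 = 17*1 - 2 = 15, d_3 = (344 - 15^2)/17 = 119/17 = 7, a_3 = floor((18 + 15)/7) = 4.
  m_4 = 7*4 - 15 = 13, d_4 = (344 - 13^2)/7 = 175/7 = 25, a_4 = floor((18 + 13)/25) = 1.
  m_5 = 25*1 - 13 = 12, d_5 = (344 - 12^2)/25 = 200/25 = 8, a_5 = floor((18 + 12)/8) = 3.
  m_6 = 8*3 - 12 = 12, d_6 = (344 - 12^2)/8 = 200/8 = 25, a_6 = floor((18 + 12)/25) = 1.
  m_7 = 25*1 - 12 = 13, d_7 = (344 - 13^2)/25 = 175/25 = 7, a_7 = floor((18 + 13)/7) = 4.
  m_8 = 7*4 - 13 = 15, d_8 = (344 - 15^2)/7 = 119/7 = 17, a_8 = floor((18 + 15)/17) = 1.
  m_9 = 17*1 - 15 = 2, d_9 = (344 - 2^2)/17 = 340/17 = 20, a_9 = floor((18 + 2)/20) = 1.
  m_10 = 20*1 - 2 = 18, d_10 = (344 - 18^2)/20 = 20/20 = 1, a_10 = floor((18 + 18)/1) = 36.
  m_11 = 1*36 - 18 = 18, d_11 = (344 - 18^2)/1 = 20/1 = 20: (m_11, d_11) = (m_1, d_1) = (18, 20), so from here the quotients repeat a_1, ..., a_10; the period length is 10.
So sqrt(344) = [18; (1, 1, 4, 1, 3, 1, 4, 1, 1, 36)] with period length k = 10.
k is even, so the fundamental solution of x^2 - 344y^2 = 1 is (p_{k-1}, q_{k-1}) = (p_9, q_9); compute convergents through index 9.
Convergents (p_i = a_i*p_{i-1} + p_{i-2}, q_i = a_i*q_{i-1} + q_{i-2} with p_{-2}=0, p_{-1}=1, q_{-2}=1, q_{-1}=0):
  i=0: a_0=18, p_0 = 18*1 + 0 = 18, q_0 = 18*0 + 1 = 1.
  i=1: a_1=1, p_1 = 1*18 + 1 = 19, q_1 = 1*1 + 0 = 1.
  i=2: a_2=1, p_2 = 1*19 + 18 = 37, q_2 = 1*1 + 1 = 2.
  i=3: a_3=4, p_3 = 4*37 + 19 = 167, q_3 = 4*2 + 1 = 9.
  i=4: a_4=1, p_4 = 1*167 + 37 = 204, q_4 = 1*9 + 2 = 11.
  i=5: a_5=3, p_5 = 3*204 + 167 = 779, q_5 = 3*11 + 9 = 42.
  i=6: a_6=1, p_6 = 1*779 + 204 = 983, q_6 = 1*42 + 11 = 53.
  i=7: a_7=4, p_7 = 4*983 + 779 = 4711, q_7 = 4*53 + 42 = 254.
  i=8: a_8=1, p_8 = 1*4711 + 983 = 5694, q_8 = 1*254 + 53 = 307.
  i=9: a_9=1, p_9 = 1*5694 + 4711 = 10405, q_9 = 1*307 + 254 = 561.
Check: 10405^2 - 344*561^2 = 108264025 - 108264024 = 1, so (x, y) = (10405, 561) solves the equation, and by the theorem it is the least positive solution.

(x, y) = (10405, 561)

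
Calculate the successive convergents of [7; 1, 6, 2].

Using the convergent recurrence p_i = a_i*p_{i-1} + p_{i-2}, q_i = a_i*q_{i-1} + q_{i-2} with p_{-2}=0, p_{-1}=1, q_{-2}=1, q_{-1}=0:
  i=0: a_0=7, p_0 = 7*1 + 0 = 7, q_0 = 7*0 + 1 = 1.
  i=1: a_1=1, p_1 = 1*7 + 1 = 8, q_1 = 1*1 + 0 = 1.
  i=2: a_2=6, p_2 = 6*8 + 7 = 55, q_2 = 6*1 + 1 = 7.
  i=3: a_3=2, p_3 = 2*55 + 8 = 118, q_3 = 2*7 + 1 = 15.

7/1, 8/1, 55/7, 118/15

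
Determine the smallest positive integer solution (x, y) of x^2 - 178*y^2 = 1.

First expand sqrt(178) as a continued fraction. With x_i = (sqrt(178) + m_i)/d_i and (m_0, d_0) = (0, 1): a_0 = floor(sqrt(178)) = 13, since 13^2 = 169 <= 178 < 196 = 14^2.
Iterate m_{i+1} = d_i*a_i - m_i, d_{i+1} = (178 - m_{i+1}^2)/d_i, a_{i+1} = floor((a_0 + m_{i+1})/d_{i+1}):
  m_1 = 1*13 - 0 = 13, d_1 = (178 - 13^2)/1 = 9/1 = 9, a_1 = floor((13 + 13)/9) = 2.
  m_2 = 9*2 - 13 = 5, d_2 = (178 - 5^2)/9 = 153/9 = 17, a_2 = floor((13 + 5)/17) = 1.
  m_3 = 17*1 - 5 = 12, d_3 = (178 - 12^2)/17 = 34/17 = 2, a_3 = floor((13 + 12)/2) = 12.
  m_4 = 2*12 - 12 = 12, d_4 = (178 - 12^2)/2 = 34/2 = 17, a_4 = floor((13 + 12)/17) = 1.
  m_5 = 17*1 - 12 = 5, d_5 = (178 - 5^2)/17 = 153/17 = 9, a_5 = floor((13 + 5)/9) = 2.
  m_6 = 9*2 - 5 = 13, d_6 = (178 - 13^2)/9 = 9/9 = 1, a_6 = floor((13 + 13)/1) = 26.
  m_7 = 1*26 - 13 = 13, d_7 = (178 - 13^2)/1 = 9/1 = 9: (m_7, d_7) = (m_1, d_1) = (13, 9), so from here the quotients repeat a_1, ..., a_6; the period length is 6.
So sqrt(178) = [13; (2, 1, 12, 1, 2, 26)] with period length k = 6.
k is even, so the fundamental solution of x^2 - 178y^2 = 1 is (p_{k-1}, q_{k-1}) = (p_5, q_5); compute convergents through index 5.
Convergents (p_i = a_i*p_{i-1} + p_{i-2}, q_i = a_i*q_{i-1} + q_{i-2} with p_{-2}=0, p_{-1}=1, q_{-2}=1, q_{-1}=0):
  i=0: a_0=13, p_0 = 13*1 + 0 = 13, q_0 = 13*0 + 1 = 1.
  i=1: a_1=2, p_1 = 2*13 + 1 = 27, q_1 = 2*1 + 0 = 2.
  i=2: a_2=1, p_2 = 1*27 + 13 = 40, q_2 = 1*2 + 1 = 3.
  i=3: a_3=12, p_3 = 12*40 + 27 = 507, q_3 = 12*3 + 2 = 38.
  i=4: a_4=1, p_4 = 1*507 + 40 = 547, q_4 = 1*38 + 3 = 41.
  i=5: a_5=2, p_5 = 2*547 + 507 = 1601, q_5 = 2*41 + 38 = 120.
Check: 1601^2 - 178*120^2 = 2563201 - 2563200 = 1, so (x, y) = (1601, 120) solves the equation, and by the theorem it is the least positive solution.

(x, y) = (1601, 120)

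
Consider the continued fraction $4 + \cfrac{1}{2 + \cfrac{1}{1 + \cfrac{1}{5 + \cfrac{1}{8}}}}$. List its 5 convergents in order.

Using the convergent recurrence p_i = a_i*p_{i-1} + p_{i-2}, q_i = a_i*q_{i-1} + q_{i-2} with p_{-2}=0, p_{-1}=1, q_{-2}=1, q_{-1}=0:
  i=0: a_0=4, p_0 = 4*1 + 0 = 4, q_0 = 4*0 + 1 = 1.
  i=1: a_1=2, p_1 = 2*4 + 1 = 9, q_1 = 2*1 + 0 = 2.
  i=2: a_2=1, p_2 = 1*9 + 4 = 13, q_2 = 1*2 + 1 = 3.
  i=3: a_3=5, p_3 = 5*13 + 9 = 74, q_3 = 5*3 + 2 = 17.
  i=4: a_4=8, p_4 = 8*74 + 13 = 605, q_4 = 8*17 + 3 = 139.

4/1, 9/2, 13/3, 74/17, 605/139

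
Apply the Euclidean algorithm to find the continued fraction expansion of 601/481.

[1; 4, 120]

Run the Euclidean algorithm on 601 and 481; the successive quotients are the partial quotients a_0, a_1, ... (each step inverts the fractional part left over by the previous one):
  601 = 1*481 + 120, so a_0 = 1.
  481 = 4*120 + 1, so a_1 = 4.
  120 = 120*1 + 0, so a_2 = 120.
The remainder reaches 0 after 3 divisions, so the expansion has 3 partial quotients, read off in order.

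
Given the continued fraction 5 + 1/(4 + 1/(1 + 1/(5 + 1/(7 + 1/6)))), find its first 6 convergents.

Using the convergent recurrence p_i = a_i*p_{i-1} + p_{i-2}, q_i = a_i*q_{i-1} + q_{i-2} with p_{-2}=0, p_{-1}=1, q_{-2}=1, q_{-1}=0:
  i=0: a_0=5, p_0 = 5*1 + 0 = 5, q_0 = 5*0 + 1 = 1.
  i=1: a_1=4, p_1 = 4*5 + 1 = 21, q_1 = 4*1 + 0 = 4.
  i=2: a_2=1, p_2 = 1*21 + 5 = 26, q_2 = 1*4 + 1 = 5.
  i=3: a_3=5, p_3 = 5*26 + 21 = 151, q_3 = 5*5 + 4 = 29.
  i=4: a_4=7, p_4 = 7*151 + 26 = 1083, q_4 = 7*29 + 5 = 208.
  i=5: a_5=6, p_5 = 6*1083 + 151 = 6649, q_5 = 6*208 + 29 = 1277.

5/1, 21/4, 26/5, 151/29, 1083/208, 6649/1277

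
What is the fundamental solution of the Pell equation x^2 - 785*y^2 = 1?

(x, y) = (1569, 56)

First expand sqrt(785) as a continued fraction. With x_i = (sqrt(785) + m_i)/d_i and (m_0, d_0) = (0, 1): a_0 = floor(sqrt(785)) = 28, since 28^2 = 784 <= 785 < 841 = 29^2.
Iterate m_{i+1} = d_i*a_i - m_i, d_{i+1} = (785 - m_{i+1}^2)/d_i, a_{i+1} = floor((a_0 + m_{i+1})/d_{i+1}):
  m_1 = 1*28 - 0 = 28, d_1 = (785 - 28^2)/1 = 1/1 = 1, a_1 = floor((28 + 28)/1) = 56.
  m_2 = 1*56 - 28 = 28, d_2 = (785 - 28^2)/1 = 1/1 = 1: (m_2, d_2) = (m_1, d_1) = (28, 1), so from here the quotient a_1 repeats; the period length is 1.
So sqrt(785) = [28; (56)] with period length k = 1.
k is odd, so (p_{k-1}, q_{k-1}) only solves x^2 - 785y^2 = -1 and the fundamental solution of x^2 - 785y^2 = 1 is (p_{2k-1}, q_{2k-1}) = (p_1, q_1); compute convergents through index 1, running through the period twice.
Convergents (p_i = a_i*p_{i-1} + p_{i-2}, q_i = a_i*q_{i-1} + q_{i-2} with p_{-2}=0, p_{-1}=1, q_{-2}=1, q_{-1}=0):
  i=0: a_0=28, p_0 = 28*1 + 0 = 28, q_0 = 28*0 + 1 = 1.
  i=1: a_1=56, p_1 = 56*28 + 1 = 1569, q_1 = 56*1 + 0 = 56.
Indeed p_0^2 - 785*q_0^2 = 784 - 785 = -1, not +1.
Check: 1569^2 - 785*56^2 = 2461761 - 2461760 = 1, so (x, y) = (1569, 56) solves the equation, and by the theorem it is the least positive solution.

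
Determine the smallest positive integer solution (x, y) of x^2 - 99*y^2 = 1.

First expand sqrt(99) as a continued fraction. With x_i = (sqrt(99) + m_i)/d_i and (m_0, d_0) = (0, 1): a_0 = floor(sqrt(99)) = 9, since 9^2 = 81 <= 99 < 100 = 10^2.
Iterate m_{i+1} = d_i*a_i - m_i, d_{i+1} = (99 - m_{i+1}^2)/d_i, a_{i+1} = floor((a_0 + m_{i+1})/d_{i+1}):
  m_1 = 1*9 - 0 = 9, d_1 = (99 - 9^2)/1 = 18/1 = 18, a_1 = floor((9 + 9)/18) = 1.
  m_2 = 18*1 - 9 = 9, d_2 = (99 - 9^2)/18 = 18/18 = 1, a_2 = floor((9 + 9)/1) = 18.
  m_3 = 1*18 - 9 = 9, d_3 = (99 - 9^2)/1 = 18/1 = 18: (m_3, d_3) = (m_1, d_1) = (9, 18), so from here the quotients repeat a_1, a_2; the period length is 2.
So sqrt(99) = [9; (1, 18)] with period length k = 2.
k is even, so the fundamental solution of x^2 - 99y^2 = 1 is (p_{k-1}, q_{k-1}) = (p_1, q_1); compute convergents through index 1.
Convergents (p_i = a_i*p_{i-1} + p_{i-2}, q_i = a_i*q_{i-1} + q_{i-2} with p_{-2}=0, p_{-1}=1, q_{-2}=1, q_{-1}=0):
  i=0: a_0=9, p_0 = 9*1 + 0 = 9, q_0 = 9*0 + 1 = 1.
  i=1: a_1=1, p_1 = 1*9 + 1 = 10, q_1 = 1*1 + 0 = 1.
Check: 10^2 - 99*1^2 = 100 - 99 = 1, so (x, y) = (10, 1) solves the equation, and by the theorem it is the least positive solution.

(x, y) = (10, 1)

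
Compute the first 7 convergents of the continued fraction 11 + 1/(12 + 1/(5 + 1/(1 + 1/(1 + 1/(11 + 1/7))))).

11/1, 133/12, 676/61, 809/73, 1485/134, 17144/1547, 121493/10963

Using the convergent recurrence p_i = a_i*p_{i-1} + p_{i-2}, q_i = a_i*q_{i-1} + q_{i-2} with p_{-2}=0, p_{-1}=1, q_{-2}=1, q_{-1}=0:
  i=0: a_0=11, p_0 = 11*1 + 0 = 11, q_0 = 11*0 + 1 = 1.
  i=1: a_1=12, p_1 = 12*11 + 1 = 133, q_1 = 12*1 + 0 = 12.
  i=2: a_2=5, p_2 = 5*133 + 11 = 676, q_2 = 5*12 + 1 = 61.
  i=3: a_3=1, p_3 = 1*676 + 133 = 809, q_3 = 1*61 + 12 = 73.
  i=4: a_4=1, p_4 = 1*809 + 676 = 1485, q_4 = 1*73 + 61 = 134.
  i=5: a_5=11, p_5 = 11*1485 + 809 = 17144, q_5 = 11*134 + 73 = 1547.
  i=6: a_6=7, p_6 = 7*17144 + 1485 = 121493, q_6 = 7*1547 + 134 = 10963.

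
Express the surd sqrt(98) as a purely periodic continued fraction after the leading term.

[9; (1, 8, 1, 18)]

Write x_i = (sqrt(98) + m_i)/d_i with (m_0, d_0) = (0, 1). a_0 = floor(sqrt(98)) = 9, since 9^2 = 81 <= 98 < 100 = 10^2.
Iterate m_{i+1} = d_i*a_i - m_i, d_{i+1} = (98 - m_{i+1}^2)/d_i, a_{i+1} = floor((a_0 + m_{i+1})/d_{i+1}):
  m_1 = 1*9 - 0 = 9, d_1 = (98 - 9^2)/1 = 17/1 = 17, a_1 = floor((9 + 9)/17) = 1.
  m_2 = 17*1 - 9 = 8, d_2 = (98 - 8^2)/17 = 34/17 = 2, a_2 = floor((9 + 8)/2) = 8.
  m_3 = 2*8 - 8 = 8, d_3 = (98 - 8^2)/2 = 34/2 = 17, a_3 = floor((9 + 8)/17) = 1.
  m_4 = 17*1 - 8 = 9, d_4 = (98 - 9^2)/17 = 17/17 = 1, a_4 = floor((9 + 9)/1) = 18.
  m_5 = 1*18 - 9 = 9, d_5 = (98 - 9^2)/1 = 17/1 = 17: (m_5, d_5) = (m_1, d_1) = (9, 17), so from here the quotients repeat a_1, ..., a_4; the period length is 4.
Hence the expansion of sqrt(98) is a_0 = 9 followed by the repeating block 1, 8, 1, 18 (period 4).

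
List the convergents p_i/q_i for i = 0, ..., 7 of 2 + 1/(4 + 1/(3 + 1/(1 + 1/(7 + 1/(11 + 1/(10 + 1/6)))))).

Using the convergent recurrence p_i = a_i*p_{i-1} + p_{i-2}, q_i = a_i*q_{i-1} + q_{i-2} with p_{-2}=0, p_{-1}=1, q_{-2}=1, q_{-1}=0:
  i=0: a_0=2, p_0 = 2*1 + 0 = 2, q_0 = 2*0 + 1 = 1.
  i=1: a_1=4, p_1 = 4*2 + 1 = 9, q_1 = 4*1 + 0 = 4.
  i=2: a_2=3, p_2 = 3*9 + 2 = 29, q_2 = 3*4 + 1 = 13.
  i=3: a_3=1, p_3 = 1*29 + 9 = 38, q_3 = 1*13 + 4 = 17.
  i=4: a_4=7, p_4 = 7*38 + 29 = 295, q_4 = 7*17 + 13 = 132.
  i=5: a_5=11, p_5 = 11*295 + 38 = 3283, q_5 = 11*132 + 17 = 1469.
  i=6: a_6=10, p_6 = 10*3283 + 295 = 33125, q_6 = 10*1469 + 132 = 14822.
  i=7: a_7=6, p_7 = 6*33125 + 3283 = 202033, q_7 = 6*14822 + 1469 = 90401.

2/1, 9/4, 29/13, 38/17, 295/132, 3283/1469, 33125/14822, 202033/90401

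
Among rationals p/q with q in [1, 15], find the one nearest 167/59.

17/6

Expand x = 167/59 as a continued fraction with the Euclidean algorithm:
  167 = 2*59 + 49, so a_0 = 2.
  59 = 1*49 + 10, so a_1 = 1.
  49 = 4*10 + 9, so a_2 = 4.
  10 = 1*9 + 1, so a_3 = 1.
  9 = 9*1 + 0, so a_4 = 9.
so x = [2; 1, 4, 1, 9].
Convergents (p_i = a_i*p_{i-1} + p_{i-2}, q_i = a_i*q_{i-1} + q_{i-2} with p_{-2}=0, p_{-1}=1, q_{-2}=1, q_{-1}=0), until the denominator exceeds 15:
  i=0: a_0=2, p_0 = 2*1 + 0 = 2, q_0 = 2*0 + 1 = 1.
  i=1: a_1=1, p_1 = 1*2 + 1 = 3, q_1 = 1*1 + 0 = 1.
  i=2: a_2=4, p_2 = 4*3 + 2 = 14, q_2 = 4*1 + 1 = 5.
  i=3: a_3=1, p_3 = 1*14 + 3 = 17, q_3 = 1*5 + 1 = 6.
  i=4: a_4=9, p_4 = 9*17 + 14 = 167, q_4 = 9*6 + 5 = 59.
q_4 = 59 > 15, so the last convergent with denominator <= 15 is p_3/q_3 = 17/6.
The closest fraction with denominator <= 15 is either p_3/q_3 or the intermediate fraction (k*p_3 + p_2)/(k*q_3 + q_2) with the largest k >= 1 whose denominator stays <= 15; these approach x as k grows, and every other convergent or intermediate fraction in range is farther away.
Largest k: floor((15 - q_2)/q_3) = floor((15 - 5)/6) = 1.
That gives (1*17 + 14)/(1*6 + 5) = 31/11.
Compare the errors: |x - 17/6| = |167*6 - 17*59|/(59*6) = 1/354, and |x - 31/11| = |167*11 - 31*59|/(59*11) = 8/649.
Cross-multiplying, 1*649 = 649 < 2832 = 8*354, so 1/354 is smaller: the convergent 17/6 is closer to x than 31/11.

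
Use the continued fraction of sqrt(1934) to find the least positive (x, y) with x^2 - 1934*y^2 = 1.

First expand sqrt(1934) as a continued fraction. With x_i = (sqrt(1934) + m_i)/d_i and (m_0, d_0) = (0, 1): a_0 = floor(sqrt(1934)) = 43, since 43^2 = 1849 <= 1934 < 1936 = 44^2.
Iterate m_{i+1} = d_i*a_i - m_i, d_{i+1} = (1934 - m_{i+1}^2)/d_i, a_{i+1} = floor((a_0 + m_{i+1})/d_{i+1}):
  m_1 = 1*43 - 0 = 43, d_1 = (1934 - 43^2)/1 = 85/1 = 85, a_1 = floor((43 + 43)/85) = 1.
  m_2 = 85*1 - 43 = 42, d_2 = (1934 - 42^2)/85 = 170/85 = 2, a_2 = floor((43 + 42)/2) = 42.
  m_3 = 2*42 - 42 = 42, d_3 = (1934 - 42^2)/2 = 170/2 = 85, a_3 = floor((43 + 42)/85) = 1.
  m_4 = 85*1 - 42 = 43, d_4 = (1934 - 43^2)/85 = 85/85 = 1, a_4 = floor((43 + 43)/1) = 86.
  m_5 = 1*86 - 43 = 43, d_5 = (1934 - 43^2)/1 = 85/1 = 85: (m_5, d_5) = (m_1, d_1) = (43, 85), so from here the quotients repeat a_1, ..., a_4; the period length is 4.
So sqrt(1934) = [43; (1, 42, 1, 86)] with period length k = 4.
k is even, so the fundamental solution of x^2 - 1934y^2 = 1 is (p_{k-1}, q_{k-1}) = (p_3, q_3); compute convergents through index 3.
Convergents (p_i = a_i*p_{i-1} + p_{i-2}, q_i = a_i*q_{i-1} + q_{i-2} with p_{-2}=0, p_{-1}=1, q_{-2}=1, q_{-1}=0):
  i=0: a_0=43, p_0 = 43*1 + 0 = 43, q_0 = 43*0 + 1 = 1.
  i=1: a_1=1, p_1 = 1*43 + 1 = 44, q_1 = 1*1 + 0 = 1.
  i=2: a_2=42, p_2 = 42*44 + 43 = 1891, q_2 = 42*1 + 1 = 43.
  i=3: a_3=1, p_3 = 1*1891 + 44 = 1935, q_3 = 1*43 + 1 = 44.
Check: 1935^2 - 1934*44^2 = 3744225 - 3744224 = 1, so (x, y) = (1935, 44) solves the equation, and by the theorem it is the least positive solution.

(x, y) = (1935, 44)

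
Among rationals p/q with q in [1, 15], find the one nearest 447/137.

49/15

Expand x = 447/137 as a continued fraction with the Euclidean algorithm:
  447 = 3*137 + 36, so a_0 = 3.
  137 = 3*36 + 29, so a_1 = 3.
  36 = 1*29 + 7, so a_2 = 1.
  29 = 4*7 + 1, so a_3 = 4.
  7 = 7*1 + 0, so a_4 = 7.
so x = [3; 3, 1, 4, 7].
Convergents (p_i = a_i*p_{i-1} + p_{i-2}, q_i = a_i*q_{i-1} + q_{i-2} with p_{-2}=0, p_{-1}=1, q_{-2}=1, q_{-1}=0), until the denominator exceeds 15:
  i=0: a_0=3, p_0 = 3*1 + 0 = 3, q_0 = 3*0 + 1 = 1.
  i=1: a_1=3, p_1 = 3*3 + 1 = 10, q_1 = 3*1 + 0 = 3.
  i=2: a_2=1, p_2 = 1*10 + 3 = 13, q_2 = 1*3 + 1 = 4.
  i=3: a_3=4, p_3 = 4*13 + 10 = 62, q_3 = 4*4 + 3 = 19.
q_3 = 19 > 15, so the last convergent with denominator <= 15 is p_2/q_2 = 13/4.
The closest fraction with denominator <= 15 is either p_2/q_2 or the intermediate fraction (k*p_2 + p_1)/(k*q_2 + q_1) with the largest k >= 1 whose denominator stays <= 15; these approach x as k grows, and every other convergent or intermediate fraction in range is farther away.
Largest k: floor((15 - q_1)/q_2) = floor((15 - 3)/4) = 3.
That gives (3*13 + 10)/(3*4 + 3) = 49/15.
Compare the errors: |x - 13/4| = |447*4 - 13*137|/(137*4) = 7/548, and |x - 49/15| = |447*15 - 49*137|/(137*15) = 8/2055.
Cross-multiplying, 8*548 = 4384 < 14385 = 7*2055, so 8/2055 is smaller: the intermediate fraction 49/15 is closer to x than 13/4.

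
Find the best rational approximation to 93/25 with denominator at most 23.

67/18

Expand x = 93/25 as a continued fraction with the Euclidean algorithm:
  93 = 3*25 + 18, so a_0 = 3.
  25 = 1*18 + 7, so a_1 = 1.
  18 = 2*7 + 4, so a_2 = 2.
  7 = 1*4 + 3, so a_3 = 1.
  4 = 1*3 + 1, so a_4 = 1.
  3 = 3*1 + 0, so a_5 = 3.
so x = [3; 1, 2, 1, 1, 3].
Convergents (p_i = a_i*p_{i-1} + p_{i-2}, q_i = a_i*q_{i-1} + q_{i-2} with p_{-2}=0, p_{-1}=1, q_{-2}=1, q_{-1}=0), until the denominator exceeds 23:
  i=0: a_0=3, p_0 = 3*1 + 0 = 3, q_0 = 3*0 + 1 = 1.
  i=1: a_1=1, p_1 = 1*3 + 1 = 4, q_1 = 1*1 + 0 = 1.
  i=2: a_2=2, p_2 = 2*4 + 3 = 11, q_2 = 2*1 + 1 = 3.
  i=3: a_3=1, p_3 = 1*11 + 4 = 15, q_3 = 1*3 + 1 = 4.
  i=4: a_4=1, p_4 = 1*15 + 11 = 26, q_4 = 1*4 + 3 = 7.
  i=5: a_5=3, p_5 = 3*26 + 15 = 93, q_5 = 3*7 + 4 = 25.
q_5 = 25 > 23, so the last convergent with denominator <= 23 is p_4/q_4 = 26/7.
The closest fraction with denominator <= 23 is either p_4/q_4 or the intermediate fraction (k*p_4 + p_3)/(k*q_4 + q_3) with the largest k >= 1 whose denominator stays <= 23; these approach x as k grows, and every other convergent or intermediate fraction in range is farther away.
Largest k: floor((23 - q_3)/q_4) = floor((23 - 4)/7) = 2.
That gives (2*26 + 15)/(2*7 + 4) = 67/18.
Compare the errors: |x - 26/7| = |93*7 - 26*25|/(25*7) = 1/175, and |x - 67/18| = |93*18 - 67*25|/(25*18) = 1/450.
Cross-multiplying, 1*175 = 175 < 450 = 1*450, so 1/450 is smaller: the intermediate fraction 67/18 is closer to x than 26/7.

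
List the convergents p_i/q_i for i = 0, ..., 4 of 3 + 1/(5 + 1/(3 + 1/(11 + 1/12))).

Using the convergent recurrence p_i = a_i*p_{i-1} + p_{i-2}, q_i = a_i*q_{i-1} + q_{i-2} with p_{-2}=0, p_{-1}=1, q_{-2}=1, q_{-1}=0:
  i=0: a_0=3, p_0 = 3*1 + 0 = 3, q_0 = 3*0 + 1 = 1.
  i=1: a_1=5, p_1 = 5*3 + 1 = 16, q_1 = 5*1 + 0 = 5.
  i=2: a_2=3, p_2 = 3*16 + 3 = 51, q_2 = 3*5 + 1 = 16.
  i=3: a_3=11, p_3 = 11*51 + 16 = 577, q_3 = 11*16 + 5 = 181.
  i=4: a_4=12, p_4 = 12*577 + 51 = 6975, q_4 = 12*181 + 16 = 2188.

3/1, 16/5, 51/16, 577/181, 6975/2188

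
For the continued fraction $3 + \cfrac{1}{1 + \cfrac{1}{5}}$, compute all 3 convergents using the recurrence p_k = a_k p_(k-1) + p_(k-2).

3/1, 4/1, 23/6

Using the convergent recurrence p_i = a_i*p_{i-1} + p_{i-2}, q_i = a_i*q_{i-1} + q_{i-2} with p_{-2}=0, p_{-1}=1, q_{-2}=1, q_{-1}=0:
  i=0: a_0=3, p_0 = 3*1 + 0 = 3, q_0 = 3*0 + 1 = 1.
  i=1: a_1=1, p_1 = 1*3 + 1 = 4, q_1 = 1*1 + 0 = 1.
  i=2: a_2=5, p_2 = 5*4 + 3 = 23, q_2 = 5*1 + 1 = 6.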